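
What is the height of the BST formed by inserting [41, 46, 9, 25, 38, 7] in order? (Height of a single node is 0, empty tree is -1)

Insertion order: [41, 46, 9, 25, 38, 7]
Tree (level-order array): [41, 9, 46, 7, 25, None, None, None, None, None, 38]
Compute height bottom-up (empty subtree = -1):
  height(7) = 1 + max(-1, -1) = 0
  height(38) = 1 + max(-1, -1) = 0
  height(25) = 1 + max(-1, 0) = 1
  height(9) = 1 + max(0, 1) = 2
  height(46) = 1 + max(-1, -1) = 0
  height(41) = 1 + max(2, 0) = 3
Height = 3


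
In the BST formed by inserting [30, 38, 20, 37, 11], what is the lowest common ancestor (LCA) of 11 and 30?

Tree insertion order: [30, 38, 20, 37, 11]
Tree (level-order array): [30, 20, 38, 11, None, 37]
In a BST, the LCA of p=11, q=30 is the first node v on the
root-to-leaf path with p <= v <= q (go left if both < v, right if both > v).
Walk from root:
  at 30: 11 <= 30 <= 30, this is the LCA
LCA = 30


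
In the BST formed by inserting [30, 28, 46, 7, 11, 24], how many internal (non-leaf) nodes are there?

Tree built from: [30, 28, 46, 7, 11, 24]
Tree (level-order array): [30, 28, 46, 7, None, None, None, None, 11, None, 24]
Rule: An internal node has at least one child.
Per-node child counts:
  node 30: 2 child(ren)
  node 28: 1 child(ren)
  node 7: 1 child(ren)
  node 11: 1 child(ren)
  node 24: 0 child(ren)
  node 46: 0 child(ren)
Matching nodes: [30, 28, 7, 11]
Count of internal (non-leaf) nodes: 4


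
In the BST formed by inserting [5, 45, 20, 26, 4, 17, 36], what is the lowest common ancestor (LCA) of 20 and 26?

Tree insertion order: [5, 45, 20, 26, 4, 17, 36]
Tree (level-order array): [5, 4, 45, None, None, 20, None, 17, 26, None, None, None, 36]
In a BST, the LCA of p=20, q=26 is the first node v on the
root-to-leaf path with p <= v <= q (go left if both < v, right if both > v).
Walk from root:
  at 5: both 20 and 26 > 5, go right
  at 45: both 20 and 26 < 45, go left
  at 20: 20 <= 20 <= 26, this is the LCA
LCA = 20


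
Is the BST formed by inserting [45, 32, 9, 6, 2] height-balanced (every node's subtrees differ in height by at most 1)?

Tree (level-order array): [45, 32, None, 9, None, 6, None, 2]
Definition: a tree is height-balanced if, at every node, |h(left) - h(right)| <= 1 (empty subtree has height -1).
Bottom-up per-node check:
  node 2: h_left=-1, h_right=-1, diff=0 [OK], height=0
  node 6: h_left=0, h_right=-1, diff=1 [OK], height=1
  node 9: h_left=1, h_right=-1, diff=2 [FAIL (|1--1|=2 > 1)], height=2
  node 32: h_left=2, h_right=-1, diff=3 [FAIL (|2--1|=3 > 1)], height=3
  node 45: h_left=3, h_right=-1, diff=4 [FAIL (|3--1|=4 > 1)], height=4
Node 9 violates the condition: |1 - -1| = 2 > 1.
Result: Not balanced


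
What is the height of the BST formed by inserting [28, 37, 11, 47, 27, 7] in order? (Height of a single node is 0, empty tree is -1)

Insertion order: [28, 37, 11, 47, 27, 7]
Tree (level-order array): [28, 11, 37, 7, 27, None, 47]
Compute height bottom-up (empty subtree = -1):
  height(7) = 1 + max(-1, -1) = 0
  height(27) = 1 + max(-1, -1) = 0
  height(11) = 1 + max(0, 0) = 1
  height(47) = 1 + max(-1, -1) = 0
  height(37) = 1 + max(-1, 0) = 1
  height(28) = 1 + max(1, 1) = 2
Height = 2


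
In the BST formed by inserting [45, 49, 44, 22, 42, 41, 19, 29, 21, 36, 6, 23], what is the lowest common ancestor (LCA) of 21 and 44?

Tree insertion order: [45, 49, 44, 22, 42, 41, 19, 29, 21, 36, 6, 23]
Tree (level-order array): [45, 44, 49, 22, None, None, None, 19, 42, 6, 21, 41, None, None, None, None, None, 29, None, 23, 36]
In a BST, the LCA of p=21, q=44 is the first node v on the
root-to-leaf path with p <= v <= q (go left if both < v, right if both > v).
Walk from root:
  at 45: both 21 and 44 < 45, go left
  at 44: 21 <= 44 <= 44, this is the LCA
LCA = 44


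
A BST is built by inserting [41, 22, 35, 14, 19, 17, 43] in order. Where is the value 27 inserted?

Starting tree (level order): [41, 22, 43, 14, 35, None, None, None, 19, None, None, 17]
Insertion path: 41 -> 22 -> 35
Result: insert 27 as left child of 35
Final tree (level order): [41, 22, 43, 14, 35, None, None, None, 19, 27, None, 17]


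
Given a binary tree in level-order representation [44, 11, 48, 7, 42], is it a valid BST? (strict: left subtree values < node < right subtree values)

Level-order array: [44, 11, 48, 7, 42]
Validate using subtree bounds (lo, hi): at each node, require lo < value < hi,
then recurse left with hi=value and right with lo=value.
Preorder trace (stopping at first violation):
  at node 44 with bounds (-inf, +inf): OK
  at node 11 with bounds (-inf, 44): OK
  at node 7 with bounds (-inf, 11): OK
  at node 42 with bounds (11, 44): OK
  at node 48 with bounds (44, +inf): OK
No violation found at any node.
Result: Valid BST


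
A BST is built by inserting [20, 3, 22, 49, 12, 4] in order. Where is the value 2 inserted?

Starting tree (level order): [20, 3, 22, None, 12, None, 49, 4]
Insertion path: 20 -> 3
Result: insert 2 as left child of 3
Final tree (level order): [20, 3, 22, 2, 12, None, 49, None, None, 4]


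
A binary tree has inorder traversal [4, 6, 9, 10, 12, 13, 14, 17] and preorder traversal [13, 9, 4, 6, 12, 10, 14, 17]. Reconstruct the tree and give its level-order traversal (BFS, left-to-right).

Inorder:  [4, 6, 9, 10, 12, 13, 14, 17]
Preorder: [13, 9, 4, 6, 12, 10, 14, 17]
Algorithm: preorder visits root first, so consume preorder in order;
for each root, split the current inorder slice at that value into
left-subtree inorder and right-subtree inorder, then recurse.
Recursive splits:
  root=13; inorder splits into left=[4, 6, 9, 10, 12], right=[14, 17]
  root=9; inorder splits into left=[4, 6], right=[10, 12]
  root=4; inorder splits into left=[], right=[6]
  root=6; inorder splits into left=[], right=[]
  root=12; inorder splits into left=[10], right=[]
  root=10; inorder splits into left=[], right=[]
  root=14; inorder splits into left=[], right=[17]
  root=17; inorder splits into left=[], right=[]
Reconstructed level-order: [13, 9, 14, 4, 12, 17, 6, 10]


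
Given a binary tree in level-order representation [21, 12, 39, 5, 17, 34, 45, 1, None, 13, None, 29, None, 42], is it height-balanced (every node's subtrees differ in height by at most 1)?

Tree (level-order array): [21, 12, 39, 5, 17, 34, 45, 1, None, 13, None, 29, None, 42]
Definition: a tree is height-balanced if, at every node, |h(left) - h(right)| <= 1 (empty subtree has height -1).
Bottom-up per-node check:
  node 1: h_left=-1, h_right=-1, diff=0 [OK], height=0
  node 5: h_left=0, h_right=-1, diff=1 [OK], height=1
  node 13: h_left=-1, h_right=-1, diff=0 [OK], height=0
  node 17: h_left=0, h_right=-1, diff=1 [OK], height=1
  node 12: h_left=1, h_right=1, diff=0 [OK], height=2
  node 29: h_left=-1, h_right=-1, diff=0 [OK], height=0
  node 34: h_left=0, h_right=-1, diff=1 [OK], height=1
  node 42: h_left=-1, h_right=-1, diff=0 [OK], height=0
  node 45: h_left=0, h_right=-1, diff=1 [OK], height=1
  node 39: h_left=1, h_right=1, diff=0 [OK], height=2
  node 21: h_left=2, h_right=2, diff=0 [OK], height=3
All nodes satisfy the balance condition.
Result: Balanced


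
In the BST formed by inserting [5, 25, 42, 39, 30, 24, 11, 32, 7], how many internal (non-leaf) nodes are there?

Tree built from: [5, 25, 42, 39, 30, 24, 11, 32, 7]
Tree (level-order array): [5, None, 25, 24, 42, 11, None, 39, None, 7, None, 30, None, None, None, None, 32]
Rule: An internal node has at least one child.
Per-node child counts:
  node 5: 1 child(ren)
  node 25: 2 child(ren)
  node 24: 1 child(ren)
  node 11: 1 child(ren)
  node 7: 0 child(ren)
  node 42: 1 child(ren)
  node 39: 1 child(ren)
  node 30: 1 child(ren)
  node 32: 0 child(ren)
Matching nodes: [5, 25, 24, 11, 42, 39, 30]
Count of internal (non-leaf) nodes: 7


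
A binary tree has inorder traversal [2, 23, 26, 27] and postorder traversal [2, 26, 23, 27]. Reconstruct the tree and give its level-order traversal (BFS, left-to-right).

Inorder:   [2, 23, 26, 27]
Postorder: [2, 26, 23, 27]
Algorithm: postorder visits root last, so walk postorder right-to-left;
each value is the root of the current inorder slice — split it at that
value, recurse on the right subtree first, then the left.
Recursive splits:
  root=27; inorder splits into left=[2, 23, 26], right=[]
  root=23; inorder splits into left=[2], right=[26]
  root=26; inorder splits into left=[], right=[]
  root=2; inorder splits into left=[], right=[]
Reconstructed level-order: [27, 23, 2, 26]


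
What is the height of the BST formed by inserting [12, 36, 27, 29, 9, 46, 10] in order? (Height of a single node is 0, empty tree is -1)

Insertion order: [12, 36, 27, 29, 9, 46, 10]
Tree (level-order array): [12, 9, 36, None, 10, 27, 46, None, None, None, 29]
Compute height bottom-up (empty subtree = -1):
  height(10) = 1 + max(-1, -1) = 0
  height(9) = 1 + max(-1, 0) = 1
  height(29) = 1 + max(-1, -1) = 0
  height(27) = 1 + max(-1, 0) = 1
  height(46) = 1 + max(-1, -1) = 0
  height(36) = 1 + max(1, 0) = 2
  height(12) = 1 + max(1, 2) = 3
Height = 3


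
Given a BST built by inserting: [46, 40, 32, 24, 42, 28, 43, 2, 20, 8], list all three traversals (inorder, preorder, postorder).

Tree insertion order: [46, 40, 32, 24, 42, 28, 43, 2, 20, 8]
Tree (level-order array): [46, 40, None, 32, 42, 24, None, None, 43, 2, 28, None, None, None, 20, None, None, 8]
Inorder (L, root, R): [2, 8, 20, 24, 28, 32, 40, 42, 43, 46]
Preorder (root, L, R): [46, 40, 32, 24, 2, 20, 8, 28, 42, 43]
Postorder (L, R, root): [8, 20, 2, 28, 24, 32, 43, 42, 40, 46]


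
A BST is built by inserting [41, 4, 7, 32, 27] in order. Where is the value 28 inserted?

Starting tree (level order): [41, 4, None, None, 7, None, 32, 27]
Insertion path: 41 -> 4 -> 7 -> 32 -> 27
Result: insert 28 as right child of 27
Final tree (level order): [41, 4, None, None, 7, None, 32, 27, None, None, 28]


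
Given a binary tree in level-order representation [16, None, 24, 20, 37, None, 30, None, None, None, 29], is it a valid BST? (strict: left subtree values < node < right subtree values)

Level-order array: [16, None, 24, 20, 37, None, 30, None, None, None, 29]
Validate using subtree bounds (lo, hi): at each node, require lo < value < hi,
then recurse left with hi=value and right with lo=value.
Preorder trace (stopping at first violation):
  at node 16 with bounds (-inf, +inf): OK
  at node 24 with bounds (16, +inf): OK
  at node 20 with bounds (16, 24): OK
  at node 30 with bounds (20, 24): VIOLATION
Node 30 violates its bound: not (20 < 30 < 24).
Result: Not a valid BST


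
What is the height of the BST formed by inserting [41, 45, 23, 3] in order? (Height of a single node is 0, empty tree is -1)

Insertion order: [41, 45, 23, 3]
Tree (level-order array): [41, 23, 45, 3]
Compute height bottom-up (empty subtree = -1):
  height(3) = 1 + max(-1, -1) = 0
  height(23) = 1 + max(0, -1) = 1
  height(45) = 1 + max(-1, -1) = 0
  height(41) = 1 + max(1, 0) = 2
Height = 2


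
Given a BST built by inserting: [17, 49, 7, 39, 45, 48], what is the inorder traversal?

Tree insertion order: [17, 49, 7, 39, 45, 48]
Tree (level-order array): [17, 7, 49, None, None, 39, None, None, 45, None, 48]
Inorder traversal: [7, 17, 39, 45, 48, 49]


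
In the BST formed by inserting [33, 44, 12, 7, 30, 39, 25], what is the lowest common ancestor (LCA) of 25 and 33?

Tree insertion order: [33, 44, 12, 7, 30, 39, 25]
Tree (level-order array): [33, 12, 44, 7, 30, 39, None, None, None, 25]
In a BST, the LCA of p=25, q=33 is the first node v on the
root-to-leaf path with p <= v <= q (go left if both < v, right if both > v).
Walk from root:
  at 33: 25 <= 33 <= 33, this is the LCA
LCA = 33


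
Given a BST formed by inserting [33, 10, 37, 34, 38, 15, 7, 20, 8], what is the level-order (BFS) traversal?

Tree insertion order: [33, 10, 37, 34, 38, 15, 7, 20, 8]
Tree (level-order array): [33, 10, 37, 7, 15, 34, 38, None, 8, None, 20]
BFS from the root, enqueuing left then right child of each popped node:
  queue [33] -> pop 33, enqueue [10, 37], visited so far: [33]
  queue [10, 37] -> pop 10, enqueue [7, 15], visited so far: [33, 10]
  queue [37, 7, 15] -> pop 37, enqueue [34, 38], visited so far: [33, 10, 37]
  queue [7, 15, 34, 38] -> pop 7, enqueue [8], visited so far: [33, 10, 37, 7]
  queue [15, 34, 38, 8] -> pop 15, enqueue [20], visited so far: [33, 10, 37, 7, 15]
  queue [34, 38, 8, 20] -> pop 34, enqueue [none], visited so far: [33, 10, 37, 7, 15, 34]
  queue [38, 8, 20] -> pop 38, enqueue [none], visited so far: [33, 10, 37, 7, 15, 34, 38]
  queue [8, 20] -> pop 8, enqueue [none], visited so far: [33, 10, 37, 7, 15, 34, 38, 8]
  queue [20] -> pop 20, enqueue [none], visited so far: [33, 10, 37, 7, 15, 34, 38, 8, 20]
Result: [33, 10, 37, 7, 15, 34, 38, 8, 20]


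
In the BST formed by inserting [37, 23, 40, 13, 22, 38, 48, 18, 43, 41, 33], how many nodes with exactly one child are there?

Tree built from: [37, 23, 40, 13, 22, 38, 48, 18, 43, 41, 33]
Tree (level-order array): [37, 23, 40, 13, 33, 38, 48, None, 22, None, None, None, None, 43, None, 18, None, 41]
Rule: These are nodes with exactly 1 non-null child.
Per-node child counts:
  node 37: 2 child(ren)
  node 23: 2 child(ren)
  node 13: 1 child(ren)
  node 22: 1 child(ren)
  node 18: 0 child(ren)
  node 33: 0 child(ren)
  node 40: 2 child(ren)
  node 38: 0 child(ren)
  node 48: 1 child(ren)
  node 43: 1 child(ren)
  node 41: 0 child(ren)
Matching nodes: [13, 22, 48, 43]
Count of nodes with exactly one child: 4


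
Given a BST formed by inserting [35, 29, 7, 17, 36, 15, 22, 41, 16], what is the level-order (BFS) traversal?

Tree insertion order: [35, 29, 7, 17, 36, 15, 22, 41, 16]
Tree (level-order array): [35, 29, 36, 7, None, None, 41, None, 17, None, None, 15, 22, None, 16]
BFS from the root, enqueuing left then right child of each popped node:
  queue [35] -> pop 35, enqueue [29, 36], visited so far: [35]
  queue [29, 36] -> pop 29, enqueue [7], visited so far: [35, 29]
  queue [36, 7] -> pop 36, enqueue [41], visited so far: [35, 29, 36]
  queue [7, 41] -> pop 7, enqueue [17], visited so far: [35, 29, 36, 7]
  queue [41, 17] -> pop 41, enqueue [none], visited so far: [35, 29, 36, 7, 41]
  queue [17] -> pop 17, enqueue [15, 22], visited so far: [35, 29, 36, 7, 41, 17]
  queue [15, 22] -> pop 15, enqueue [16], visited so far: [35, 29, 36, 7, 41, 17, 15]
  queue [22, 16] -> pop 22, enqueue [none], visited so far: [35, 29, 36, 7, 41, 17, 15, 22]
  queue [16] -> pop 16, enqueue [none], visited so far: [35, 29, 36, 7, 41, 17, 15, 22, 16]
Result: [35, 29, 36, 7, 41, 17, 15, 22, 16]


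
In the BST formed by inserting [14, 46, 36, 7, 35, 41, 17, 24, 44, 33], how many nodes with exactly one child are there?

Tree built from: [14, 46, 36, 7, 35, 41, 17, 24, 44, 33]
Tree (level-order array): [14, 7, 46, None, None, 36, None, 35, 41, 17, None, None, 44, None, 24, None, None, None, 33]
Rule: These are nodes with exactly 1 non-null child.
Per-node child counts:
  node 14: 2 child(ren)
  node 7: 0 child(ren)
  node 46: 1 child(ren)
  node 36: 2 child(ren)
  node 35: 1 child(ren)
  node 17: 1 child(ren)
  node 24: 1 child(ren)
  node 33: 0 child(ren)
  node 41: 1 child(ren)
  node 44: 0 child(ren)
Matching nodes: [46, 35, 17, 24, 41]
Count of nodes with exactly one child: 5


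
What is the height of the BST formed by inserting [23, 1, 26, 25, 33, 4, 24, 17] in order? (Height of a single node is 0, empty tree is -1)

Insertion order: [23, 1, 26, 25, 33, 4, 24, 17]
Tree (level-order array): [23, 1, 26, None, 4, 25, 33, None, 17, 24]
Compute height bottom-up (empty subtree = -1):
  height(17) = 1 + max(-1, -1) = 0
  height(4) = 1 + max(-1, 0) = 1
  height(1) = 1 + max(-1, 1) = 2
  height(24) = 1 + max(-1, -1) = 0
  height(25) = 1 + max(0, -1) = 1
  height(33) = 1 + max(-1, -1) = 0
  height(26) = 1 + max(1, 0) = 2
  height(23) = 1 + max(2, 2) = 3
Height = 3


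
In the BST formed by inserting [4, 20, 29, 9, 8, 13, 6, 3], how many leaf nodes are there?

Tree built from: [4, 20, 29, 9, 8, 13, 6, 3]
Tree (level-order array): [4, 3, 20, None, None, 9, 29, 8, 13, None, None, 6]
Rule: A leaf has 0 children.
Per-node child counts:
  node 4: 2 child(ren)
  node 3: 0 child(ren)
  node 20: 2 child(ren)
  node 9: 2 child(ren)
  node 8: 1 child(ren)
  node 6: 0 child(ren)
  node 13: 0 child(ren)
  node 29: 0 child(ren)
Matching nodes: [3, 6, 13, 29]
Count of leaf nodes: 4


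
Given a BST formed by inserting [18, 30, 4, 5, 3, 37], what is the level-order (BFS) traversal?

Tree insertion order: [18, 30, 4, 5, 3, 37]
Tree (level-order array): [18, 4, 30, 3, 5, None, 37]
BFS from the root, enqueuing left then right child of each popped node:
  queue [18] -> pop 18, enqueue [4, 30], visited so far: [18]
  queue [4, 30] -> pop 4, enqueue [3, 5], visited so far: [18, 4]
  queue [30, 3, 5] -> pop 30, enqueue [37], visited so far: [18, 4, 30]
  queue [3, 5, 37] -> pop 3, enqueue [none], visited so far: [18, 4, 30, 3]
  queue [5, 37] -> pop 5, enqueue [none], visited so far: [18, 4, 30, 3, 5]
  queue [37] -> pop 37, enqueue [none], visited so far: [18, 4, 30, 3, 5, 37]
Result: [18, 4, 30, 3, 5, 37]


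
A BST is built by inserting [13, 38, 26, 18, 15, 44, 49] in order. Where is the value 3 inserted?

Starting tree (level order): [13, None, 38, 26, 44, 18, None, None, 49, 15]
Insertion path: 13
Result: insert 3 as left child of 13
Final tree (level order): [13, 3, 38, None, None, 26, 44, 18, None, None, 49, 15]


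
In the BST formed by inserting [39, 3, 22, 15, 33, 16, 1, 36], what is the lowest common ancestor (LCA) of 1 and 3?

Tree insertion order: [39, 3, 22, 15, 33, 16, 1, 36]
Tree (level-order array): [39, 3, None, 1, 22, None, None, 15, 33, None, 16, None, 36]
In a BST, the LCA of p=1, q=3 is the first node v on the
root-to-leaf path with p <= v <= q (go left if both < v, right if both > v).
Walk from root:
  at 39: both 1 and 3 < 39, go left
  at 3: 1 <= 3 <= 3, this is the LCA
LCA = 3


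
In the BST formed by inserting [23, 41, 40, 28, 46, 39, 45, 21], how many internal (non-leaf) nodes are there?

Tree built from: [23, 41, 40, 28, 46, 39, 45, 21]
Tree (level-order array): [23, 21, 41, None, None, 40, 46, 28, None, 45, None, None, 39]
Rule: An internal node has at least one child.
Per-node child counts:
  node 23: 2 child(ren)
  node 21: 0 child(ren)
  node 41: 2 child(ren)
  node 40: 1 child(ren)
  node 28: 1 child(ren)
  node 39: 0 child(ren)
  node 46: 1 child(ren)
  node 45: 0 child(ren)
Matching nodes: [23, 41, 40, 28, 46]
Count of internal (non-leaf) nodes: 5


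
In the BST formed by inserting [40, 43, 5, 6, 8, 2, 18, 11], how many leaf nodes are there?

Tree built from: [40, 43, 5, 6, 8, 2, 18, 11]
Tree (level-order array): [40, 5, 43, 2, 6, None, None, None, None, None, 8, None, 18, 11]
Rule: A leaf has 0 children.
Per-node child counts:
  node 40: 2 child(ren)
  node 5: 2 child(ren)
  node 2: 0 child(ren)
  node 6: 1 child(ren)
  node 8: 1 child(ren)
  node 18: 1 child(ren)
  node 11: 0 child(ren)
  node 43: 0 child(ren)
Matching nodes: [2, 11, 43]
Count of leaf nodes: 3


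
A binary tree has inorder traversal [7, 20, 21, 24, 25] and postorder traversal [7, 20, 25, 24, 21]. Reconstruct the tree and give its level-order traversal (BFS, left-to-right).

Inorder:   [7, 20, 21, 24, 25]
Postorder: [7, 20, 25, 24, 21]
Algorithm: postorder visits root last, so walk postorder right-to-left;
each value is the root of the current inorder slice — split it at that
value, recurse on the right subtree first, then the left.
Recursive splits:
  root=21; inorder splits into left=[7, 20], right=[24, 25]
  root=24; inorder splits into left=[], right=[25]
  root=25; inorder splits into left=[], right=[]
  root=20; inorder splits into left=[7], right=[]
  root=7; inorder splits into left=[], right=[]
Reconstructed level-order: [21, 20, 24, 7, 25]


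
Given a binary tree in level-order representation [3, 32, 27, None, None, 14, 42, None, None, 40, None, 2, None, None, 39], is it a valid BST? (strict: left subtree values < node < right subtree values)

Level-order array: [3, 32, 27, None, None, 14, 42, None, None, 40, None, 2, None, None, 39]
Validate using subtree bounds (lo, hi): at each node, require lo < value < hi,
then recurse left with hi=value and right with lo=value.
Preorder trace (stopping at first violation):
  at node 3 with bounds (-inf, +inf): OK
  at node 32 with bounds (-inf, 3): VIOLATION
Node 32 violates its bound: not (-inf < 32 < 3).
Result: Not a valid BST


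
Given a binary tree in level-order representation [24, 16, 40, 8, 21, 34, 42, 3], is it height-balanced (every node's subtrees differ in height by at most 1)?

Tree (level-order array): [24, 16, 40, 8, 21, 34, 42, 3]
Definition: a tree is height-balanced if, at every node, |h(left) - h(right)| <= 1 (empty subtree has height -1).
Bottom-up per-node check:
  node 3: h_left=-1, h_right=-1, diff=0 [OK], height=0
  node 8: h_left=0, h_right=-1, diff=1 [OK], height=1
  node 21: h_left=-1, h_right=-1, diff=0 [OK], height=0
  node 16: h_left=1, h_right=0, diff=1 [OK], height=2
  node 34: h_left=-1, h_right=-1, diff=0 [OK], height=0
  node 42: h_left=-1, h_right=-1, diff=0 [OK], height=0
  node 40: h_left=0, h_right=0, diff=0 [OK], height=1
  node 24: h_left=2, h_right=1, diff=1 [OK], height=3
All nodes satisfy the balance condition.
Result: Balanced


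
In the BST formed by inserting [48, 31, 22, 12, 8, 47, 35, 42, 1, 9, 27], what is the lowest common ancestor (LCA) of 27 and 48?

Tree insertion order: [48, 31, 22, 12, 8, 47, 35, 42, 1, 9, 27]
Tree (level-order array): [48, 31, None, 22, 47, 12, 27, 35, None, 8, None, None, None, None, 42, 1, 9]
In a BST, the LCA of p=27, q=48 is the first node v on the
root-to-leaf path with p <= v <= q (go left if both < v, right if both > v).
Walk from root:
  at 48: 27 <= 48 <= 48, this is the LCA
LCA = 48


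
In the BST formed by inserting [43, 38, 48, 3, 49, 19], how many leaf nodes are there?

Tree built from: [43, 38, 48, 3, 49, 19]
Tree (level-order array): [43, 38, 48, 3, None, None, 49, None, 19]
Rule: A leaf has 0 children.
Per-node child counts:
  node 43: 2 child(ren)
  node 38: 1 child(ren)
  node 3: 1 child(ren)
  node 19: 0 child(ren)
  node 48: 1 child(ren)
  node 49: 0 child(ren)
Matching nodes: [19, 49]
Count of leaf nodes: 2


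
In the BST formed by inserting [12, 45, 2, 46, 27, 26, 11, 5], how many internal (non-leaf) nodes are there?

Tree built from: [12, 45, 2, 46, 27, 26, 11, 5]
Tree (level-order array): [12, 2, 45, None, 11, 27, 46, 5, None, 26]
Rule: An internal node has at least one child.
Per-node child counts:
  node 12: 2 child(ren)
  node 2: 1 child(ren)
  node 11: 1 child(ren)
  node 5: 0 child(ren)
  node 45: 2 child(ren)
  node 27: 1 child(ren)
  node 26: 0 child(ren)
  node 46: 0 child(ren)
Matching nodes: [12, 2, 11, 45, 27]
Count of internal (non-leaf) nodes: 5


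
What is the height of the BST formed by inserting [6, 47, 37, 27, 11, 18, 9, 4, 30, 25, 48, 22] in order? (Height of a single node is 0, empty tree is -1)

Insertion order: [6, 47, 37, 27, 11, 18, 9, 4, 30, 25, 48, 22]
Tree (level-order array): [6, 4, 47, None, None, 37, 48, 27, None, None, None, 11, 30, 9, 18, None, None, None, None, None, 25, 22]
Compute height bottom-up (empty subtree = -1):
  height(4) = 1 + max(-1, -1) = 0
  height(9) = 1 + max(-1, -1) = 0
  height(22) = 1 + max(-1, -1) = 0
  height(25) = 1 + max(0, -1) = 1
  height(18) = 1 + max(-1, 1) = 2
  height(11) = 1 + max(0, 2) = 3
  height(30) = 1 + max(-1, -1) = 0
  height(27) = 1 + max(3, 0) = 4
  height(37) = 1 + max(4, -1) = 5
  height(48) = 1 + max(-1, -1) = 0
  height(47) = 1 + max(5, 0) = 6
  height(6) = 1 + max(0, 6) = 7
Height = 7


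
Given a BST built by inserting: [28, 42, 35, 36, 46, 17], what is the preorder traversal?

Tree insertion order: [28, 42, 35, 36, 46, 17]
Tree (level-order array): [28, 17, 42, None, None, 35, 46, None, 36]
Preorder traversal: [28, 17, 42, 35, 36, 46]


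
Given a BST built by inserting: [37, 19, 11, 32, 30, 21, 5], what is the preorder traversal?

Tree insertion order: [37, 19, 11, 32, 30, 21, 5]
Tree (level-order array): [37, 19, None, 11, 32, 5, None, 30, None, None, None, 21]
Preorder traversal: [37, 19, 11, 5, 32, 30, 21]


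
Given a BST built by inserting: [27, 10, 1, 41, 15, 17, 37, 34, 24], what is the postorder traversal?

Tree insertion order: [27, 10, 1, 41, 15, 17, 37, 34, 24]
Tree (level-order array): [27, 10, 41, 1, 15, 37, None, None, None, None, 17, 34, None, None, 24]
Postorder traversal: [1, 24, 17, 15, 10, 34, 37, 41, 27]


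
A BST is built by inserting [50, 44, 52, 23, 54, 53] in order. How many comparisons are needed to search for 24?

Search path for 24: 50 -> 44 -> 23
Found: False
Comparisons: 3


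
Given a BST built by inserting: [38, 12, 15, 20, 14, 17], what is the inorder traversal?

Tree insertion order: [38, 12, 15, 20, 14, 17]
Tree (level-order array): [38, 12, None, None, 15, 14, 20, None, None, 17]
Inorder traversal: [12, 14, 15, 17, 20, 38]


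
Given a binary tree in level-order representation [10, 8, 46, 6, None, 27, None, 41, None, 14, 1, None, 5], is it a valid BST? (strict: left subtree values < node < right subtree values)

Level-order array: [10, 8, 46, 6, None, 27, None, 41, None, 14, 1, None, 5]
Validate using subtree bounds (lo, hi): at each node, require lo < value < hi,
then recurse left with hi=value and right with lo=value.
Preorder trace (stopping at first violation):
  at node 10 with bounds (-inf, +inf): OK
  at node 8 with bounds (-inf, 10): OK
  at node 6 with bounds (-inf, 8): OK
  at node 41 with bounds (-inf, 6): VIOLATION
Node 41 violates its bound: not (-inf < 41 < 6).
Result: Not a valid BST


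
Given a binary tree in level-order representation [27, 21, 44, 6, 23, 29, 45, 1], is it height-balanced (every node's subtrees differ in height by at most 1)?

Tree (level-order array): [27, 21, 44, 6, 23, 29, 45, 1]
Definition: a tree is height-balanced if, at every node, |h(left) - h(right)| <= 1 (empty subtree has height -1).
Bottom-up per-node check:
  node 1: h_left=-1, h_right=-1, diff=0 [OK], height=0
  node 6: h_left=0, h_right=-1, diff=1 [OK], height=1
  node 23: h_left=-1, h_right=-1, diff=0 [OK], height=0
  node 21: h_left=1, h_right=0, diff=1 [OK], height=2
  node 29: h_left=-1, h_right=-1, diff=0 [OK], height=0
  node 45: h_left=-1, h_right=-1, diff=0 [OK], height=0
  node 44: h_left=0, h_right=0, diff=0 [OK], height=1
  node 27: h_left=2, h_right=1, diff=1 [OK], height=3
All nodes satisfy the balance condition.
Result: Balanced


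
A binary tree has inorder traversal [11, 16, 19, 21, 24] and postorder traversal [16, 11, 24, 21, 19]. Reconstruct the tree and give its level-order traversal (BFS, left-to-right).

Inorder:   [11, 16, 19, 21, 24]
Postorder: [16, 11, 24, 21, 19]
Algorithm: postorder visits root last, so walk postorder right-to-left;
each value is the root of the current inorder slice — split it at that
value, recurse on the right subtree first, then the left.
Recursive splits:
  root=19; inorder splits into left=[11, 16], right=[21, 24]
  root=21; inorder splits into left=[], right=[24]
  root=24; inorder splits into left=[], right=[]
  root=11; inorder splits into left=[], right=[16]
  root=16; inorder splits into left=[], right=[]
Reconstructed level-order: [19, 11, 21, 16, 24]


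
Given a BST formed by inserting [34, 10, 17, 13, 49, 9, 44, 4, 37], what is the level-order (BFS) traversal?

Tree insertion order: [34, 10, 17, 13, 49, 9, 44, 4, 37]
Tree (level-order array): [34, 10, 49, 9, 17, 44, None, 4, None, 13, None, 37]
BFS from the root, enqueuing left then right child of each popped node:
  queue [34] -> pop 34, enqueue [10, 49], visited so far: [34]
  queue [10, 49] -> pop 10, enqueue [9, 17], visited so far: [34, 10]
  queue [49, 9, 17] -> pop 49, enqueue [44], visited so far: [34, 10, 49]
  queue [9, 17, 44] -> pop 9, enqueue [4], visited so far: [34, 10, 49, 9]
  queue [17, 44, 4] -> pop 17, enqueue [13], visited so far: [34, 10, 49, 9, 17]
  queue [44, 4, 13] -> pop 44, enqueue [37], visited so far: [34, 10, 49, 9, 17, 44]
  queue [4, 13, 37] -> pop 4, enqueue [none], visited so far: [34, 10, 49, 9, 17, 44, 4]
  queue [13, 37] -> pop 13, enqueue [none], visited so far: [34, 10, 49, 9, 17, 44, 4, 13]
  queue [37] -> pop 37, enqueue [none], visited so far: [34, 10, 49, 9, 17, 44, 4, 13, 37]
Result: [34, 10, 49, 9, 17, 44, 4, 13, 37]


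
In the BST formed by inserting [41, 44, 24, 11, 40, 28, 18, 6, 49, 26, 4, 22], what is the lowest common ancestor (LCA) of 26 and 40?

Tree insertion order: [41, 44, 24, 11, 40, 28, 18, 6, 49, 26, 4, 22]
Tree (level-order array): [41, 24, 44, 11, 40, None, 49, 6, 18, 28, None, None, None, 4, None, None, 22, 26]
In a BST, the LCA of p=26, q=40 is the first node v on the
root-to-leaf path with p <= v <= q (go left if both < v, right if both > v).
Walk from root:
  at 41: both 26 and 40 < 41, go left
  at 24: both 26 and 40 > 24, go right
  at 40: 26 <= 40 <= 40, this is the LCA
LCA = 40


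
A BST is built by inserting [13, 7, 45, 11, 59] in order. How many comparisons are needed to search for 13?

Search path for 13: 13
Found: True
Comparisons: 1


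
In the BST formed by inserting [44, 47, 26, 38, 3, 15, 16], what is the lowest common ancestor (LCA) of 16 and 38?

Tree insertion order: [44, 47, 26, 38, 3, 15, 16]
Tree (level-order array): [44, 26, 47, 3, 38, None, None, None, 15, None, None, None, 16]
In a BST, the LCA of p=16, q=38 is the first node v on the
root-to-leaf path with p <= v <= q (go left if both < v, right if both > v).
Walk from root:
  at 44: both 16 and 38 < 44, go left
  at 26: 16 <= 26 <= 38, this is the LCA
LCA = 26


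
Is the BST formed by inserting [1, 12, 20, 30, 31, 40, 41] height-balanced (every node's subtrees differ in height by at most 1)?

Tree (level-order array): [1, None, 12, None, 20, None, 30, None, 31, None, 40, None, 41]
Definition: a tree is height-balanced if, at every node, |h(left) - h(right)| <= 1 (empty subtree has height -1).
Bottom-up per-node check:
  node 41: h_left=-1, h_right=-1, diff=0 [OK], height=0
  node 40: h_left=-1, h_right=0, diff=1 [OK], height=1
  node 31: h_left=-1, h_right=1, diff=2 [FAIL (|-1-1|=2 > 1)], height=2
  node 30: h_left=-1, h_right=2, diff=3 [FAIL (|-1-2|=3 > 1)], height=3
  node 20: h_left=-1, h_right=3, diff=4 [FAIL (|-1-3|=4 > 1)], height=4
  node 12: h_left=-1, h_right=4, diff=5 [FAIL (|-1-4|=5 > 1)], height=5
  node 1: h_left=-1, h_right=5, diff=6 [FAIL (|-1-5|=6 > 1)], height=6
Node 31 violates the condition: |-1 - 1| = 2 > 1.
Result: Not balanced


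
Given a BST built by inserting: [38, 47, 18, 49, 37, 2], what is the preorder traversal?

Tree insertion order: [38, 47, 18, 49, 37, 2]
Tree (level-order array): [38, 18, 47, 2, 37, None, 49]
Preorder traversal: [38, 18, 2, 37, 47, 49]


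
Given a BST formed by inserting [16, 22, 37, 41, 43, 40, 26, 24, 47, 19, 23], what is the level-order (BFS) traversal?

Tree insertion order: [16, 22, 37, 41, 43, 40, 26, 24, 47, 19, 23]
Tree (level-order array): [16, None, 22, 19, 37, None, None, 26, 41, 24, None, 40, 43, 23, None, None, None, None, 47]
BFS from the root, enqueuing left then right child of each popped node:
  queue [16] -> pop 16, enqueue [22], visited so far: [16]
  queue [22] -> pop 22, enqueue [19, 37], visited so far: [16, 22]
  queue [19, 37] -> pop 19, enqueue [none], visited so far: [16, 22, 19]
  queue [37] -> pop 37, enqueue [26, 41], visited so far: [16, 22, 19, 37]
  queue [26, 41] -> pop 26, enqueue [24], visited so far: [16, 22, 19, 37, 26]
  queue [41, 24] -> pop 41, enqueue [40, 43], visited so far: [16, 22, 19, 37, 26, 41]
  queue [24, 40, 43] -> pop 24, enqueue [23], visited so far: [16, 22, 19, 37, 26, 41, 24]
  queue [40, 43, 23] -> pop 40, enqueue [none], visited so far: [16, 22, 19, 37, 26, 41, 24, 40]
  queue [43, 23] -> pop 43, enqueue [47], visited so far: [16, 22, 19, 37, 26, 41, 24, 40, 43]
  queue [23, 47] -> pop 23, enqueue [none], visited so far: [16, 22, 19, 37, 26, 41, 24, 40, 43, 23]
  queue [47] -> pop 47, enqueue [none], visited so far: [16, 22, 19, 37, 26, 41, 24, 40, 43, 23, 47]
Result: [16, 22, 19, 37, 26, 41, 24, 40, 43, 23, 47]


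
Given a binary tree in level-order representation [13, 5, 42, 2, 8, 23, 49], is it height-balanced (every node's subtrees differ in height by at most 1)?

Tree (level-order array): [13, 5, 42, 2, 8, 23, 49]
Definition: a tree is height-balanced if, at every node, |h(left) - h(right)| <= 1 (empty subtree has height -1).
Bottom-up per-node check:
  node 2: h_left=-1, h_right=-1, diff=0 [OK], height=0
  node 8: h_left=-1, h_right=-1, diff=0 [OK], height=0
  node 5: h_left=0, h_right=0, diff=0 [OK], height=1
  node 23: h_left=-1, h_right=-1, diff=0 [OK], height=0
  node 49: h_left=-1, h_right=-1, diff=0 [OK], height=0
  node 42: h_left=0, h_right=0, diff=0 [OK], height=1
  node 13: h_left=1, h_right=1, diff=0 [OK], height=2
All nodes satisfy the balance condition.
Result: Balanced


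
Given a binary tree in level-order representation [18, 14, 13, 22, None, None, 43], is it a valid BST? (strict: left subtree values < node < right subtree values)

Level-order array: [18, 14, 13, 22, None, None, 43]
Validate using subtree bounds (lo, hi): at each node, require lo < value < hi,
then recurse left with hi=value and right with lo=value.
Preorder trace (stopping at first violation):
  at node 18 with bounds (-inf, +inf): OK
  at node 14 with bounds (-inf, 18): OK
  at node 22 with bounds (-inf, 14): VIOLATION
Node 22 violates its bound: not (-inf < 22 < 14).
Result: Not a valid BST


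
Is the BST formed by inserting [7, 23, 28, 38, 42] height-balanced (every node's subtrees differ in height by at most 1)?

Tree (level-order array): [7, None, 23, None, 28, None, 38, None, 42]
Definition: a tree is height-balanced if, at every node, |h(left) - h(right)| <= 1 (empty subtree has height -1).
Bottom-up per-node check:
  node 42: h_left=-1, h_right=-1, diff=0 [OK], height=0
  node 38: h_left=-1, h_right=0, diff=1 [OK], height=1
  node 28: h_left=-1, h_right=1, diff=2 [FAIL (|-1-1|=2 > 1)], height=2
  node 23: h_left=-1, h_right=2, diff=3 [FAIL (|-1-2|=3 > 1)], height=3
  node 7: h_left=-1, h_right=3, diff=4 [FAIL (|-1-3|=4 > 1)], height=4
Node 28 violates the condition: |-1 - 1| = 2 > 1.
Result: Not balanced


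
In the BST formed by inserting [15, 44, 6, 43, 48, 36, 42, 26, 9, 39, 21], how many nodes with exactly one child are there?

Tree built from: [15, 44, 6, 43, 48, 36, 42, 26, 9, 39, 21]
Tree (level-order array): [15, 6, 44, None, 9, 43, 48, None, None, 36, None, None, None, 26, 42, 21, None, 39]
Rule: These are nodes with exactly 1 non-null child.
Per-node child counts:
  node 15: 2 child(ren)
  node 6: 1 child(ren)
  node 9: 0 child(ren)
  node 44: 2 child(ren)
  node 43: 1 child(ren)
  node 36: 2 child(ren)
  node 26: 1 child(ren)
  node 21: 0 child(ren)
  node 42: 1 child(ren)
  node 39: 0 child(ren)
  node 48: 0 child(ren)
Matching nodes: [6, 43, 26, 42]
Count of nodes with exactly one child: 4


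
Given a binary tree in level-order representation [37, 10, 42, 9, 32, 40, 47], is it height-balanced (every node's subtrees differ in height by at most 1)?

Tree (level-order array): [37, 10, 42, 9, 32, 40, 47]
Definition: a tree is height-balanced if, at every node, |h(left) - h(right)| <= 1 (empty subtree has height -1).
Bottom-up per-node check:
  node 9: h_left=-1, h_right=-1, diff=0 [OK], height=0
  node 32: h_left=-1, h_right=-1, diff=0 [OK], height=0
  node 10: h_left=0, h_right=0, diff=0 [OK], height=1
  node 40: h_left=-1, h_right=-1, diff=0 [OK], height=0
  node 47: h_left=-1, h_right=-1, diff=0 [OK], height=0
  node 42: h_left=0, h_right=0, diff=0 [OK], height=1
  node 37: h_left=1, h_right=1, diff=0 [OK], height=2
All nodes satisfy the balance condition.
Result: Balanced


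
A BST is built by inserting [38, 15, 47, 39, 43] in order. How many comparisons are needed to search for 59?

Search path for 59: 38 -> 47
Found: False
Comparisons: 2


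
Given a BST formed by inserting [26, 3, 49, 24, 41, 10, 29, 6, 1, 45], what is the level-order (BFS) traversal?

Tree insertion order: [26, 3, 49, 24, 41, 10, 29, 6, 1, 45]
Tree (level-order array): [26, 3, 49, 1, 24, 41, None, None, None, 10, None, 29, 45, 6]
BFS from the root, enqueuing left then right child of each popped node:
  queue [26] -> pop 26, enqueue [3, 49], visited so far: [26]
  queue [3, 49] -> pop 3, enqueue [1, 24], visited so far: [26, 3]
  queue [49, 1, 24] -> pop 49, enqueue [41], visited so far: [26, 3, 49]
  queue [1, 24, 41] -> pop 1, enqueue [none], visited so far: [26, 3, 49, 1]
  queue [24, 41] -> pop 24, enqueue [10], visited so far: [26, 3, 49, 1, 24]
  queue [41, 10] -> pop 41, enqueue [29, 45], visited so far: [26, 3, 49, 1, 24, 41]
  queue [10, 29, 45] -> pop 10, enqueue [6], visited so far: [26, 3, 49, 1, 24, 41, 10]
  queue [29, 45, 6] -> pop 29, enqueue [none], visited so far: [26, 3, 49, 1, 24, 41, 10, 29]
  queue [45, 6] -> pop 45, enqueue [none], visited so far: [26, 3, 49, 1, 24, 41, 10, 29, 45]
  queue [6] -> pop 6, enqueue [none], visited so far: [26, 3, 49, 1, 24, 41, 10, 29, 45, 6]
Result: [26, 3, 49, 1, 24, 41, 10, 29, 45, 6]


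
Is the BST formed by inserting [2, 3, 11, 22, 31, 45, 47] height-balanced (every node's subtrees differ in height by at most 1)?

Tree (level-order array): [2, None, 3, None, 11, None, 22, None, 31, None, 45, None, 47]
Definition: a tree is height-balanced if, at every node, |h(left) - h(right)| <= 1 (empty subtree has height -1).
Bottom-up per-node check:
  node 47: h_left=-1, h_right=-1, diff=0 [OK], height=0
  node 45: h_left=-1, h_right=0, diff=1 [OK], height=1
  node 31: h_left=-1, h_right=1, diff=2 [FAIL (|-1-1|=2 > 1)], height=2
  node 22: h_left=-1, h_right=2, diff=3 [FAIL (|-1-2|=3 > 1)], height=3
  node 11: h_left=-1, h_right=3, diff=4 [FAIL (|-1-3|=4 > 1)], height=4
  node 3: h_left=-1, h_right=4, diff=5 [FAIL (|-1-4|=5 > 1)], height=5
  node 2: h_left=-1, h_right=5, diff=6 [FAIL (|-1-5|=6 > 1)], height=6
Node 31 violates the condition: |-1 - 1| = 2 > 1.
Result: Not balanced


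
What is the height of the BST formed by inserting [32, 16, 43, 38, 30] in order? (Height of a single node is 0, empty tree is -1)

Insertion order: [32, 16, 43, 38, 30]
Tree (level-order array): [32, 16, 43, None, 30, 38]
Compute height bottom-up (empty subtree = -1):
  height(30) = 1 + max(-1, -1) = 0
  height(16) = 1 + max(-1, 0) = 1
  height(38) = 1 + max(-1, -1) = 0
  height(43) = 1 + max(0, -1) = 1
  height(32) = 1 + max(1, 1) = 2
Height = 2


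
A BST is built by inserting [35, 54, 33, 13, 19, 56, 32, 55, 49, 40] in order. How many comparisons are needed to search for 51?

Search path for 51: 35 -> 54 -> 49
Found: False
Comparisons: 3


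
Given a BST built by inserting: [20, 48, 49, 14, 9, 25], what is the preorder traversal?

Tree insertion order: [20, 48, 49, 14, 9, 25]
Tree (level-order array): [20, 14, 48, 9, None, 25, 49]
Preorder traversal: [20, 14, 9, 48, 25, 49]


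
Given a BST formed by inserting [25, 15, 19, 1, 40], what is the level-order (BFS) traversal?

Tree insertion order: [25, 15, 19, 1, 40]
Tree (level-order array): [25, 15, 40, 1, 19]
BFS from the root, enqueuing left then right child of each popped node:
  queue [25] -> pop 25, enqueue [15, 40], visited so far: [25]
  queue [15, 40] -> pop 15, enqueue [1, 19], visited so far: [25, 15]
  queue [40, 1, 19] -> pop 40, enqueue [none], visited so far: [25, 15, 40]
  queue [1, 19] -> pop 1, enqueue [none], visited so far: [25, 15, 40, 1]
  queue [19] -> pop 19, enqueue [none], visited so far: [25, 15, 40, 1, 19]
Result: [25, 15, 40, 1, 19]


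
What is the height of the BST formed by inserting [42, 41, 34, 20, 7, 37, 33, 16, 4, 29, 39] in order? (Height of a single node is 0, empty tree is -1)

Insertion order: [42, 41, 34, 20, 7, 37, 33, 16, 4, 29, 39]
Tree (level-order array): [42, 41, None, 34, None, 20, 37, 7, 33, None, 39, 4, 16, 29]
Compute height bottom-up (empty subtree = -1):
  height(4) = 1 + max(-1, -1) = 0
  height(16) = 1 + max(-1, -1) = 0
  height(7) = 1 + max(0, 0) = 1
  height(29) = 1 + max(-1, -1) = 0
  height(33) = 1 + max(0, -1) = 1
  height(20) = 1 + max(1, 1) = 2
  height(39) = 1 + max(-1, -1) = 0
  height(37) = 1 + max(-1, 0) = 1
  height(34) = 1 + max(2, 1) = 3
  height(41) = 1 + max(3, -1) = 4
  height(42) = 1 + max(4, -1) = 5
Height = 5
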